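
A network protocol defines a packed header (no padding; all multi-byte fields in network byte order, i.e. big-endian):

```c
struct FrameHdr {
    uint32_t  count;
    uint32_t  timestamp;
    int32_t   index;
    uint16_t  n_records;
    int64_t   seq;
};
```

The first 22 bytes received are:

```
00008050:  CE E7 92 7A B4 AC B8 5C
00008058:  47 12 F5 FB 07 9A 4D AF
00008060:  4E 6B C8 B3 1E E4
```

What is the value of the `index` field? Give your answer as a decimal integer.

`index` follows `count` (4 B), `timestamp` (4 B), so it starts at offset 4 + 4 = 8 and occupies 4 bytes.
Bytes at offsets 8..11: 47 12 F5 FB.
Big-endian stores the most-significant byte at the lowest address.
The bytes are already most-significant first: 0x4712F5FB.
0x4712F5FB = 1192424955.

1192424955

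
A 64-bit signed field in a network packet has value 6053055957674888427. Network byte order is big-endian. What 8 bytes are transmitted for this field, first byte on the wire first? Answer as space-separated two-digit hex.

54 00 C6 52 B2 C6 0C EB

6053055957674888427 in hexadecimal, padded to 64 bits, is 0x5400C652B2C60CEB.
Split into bytes (most-significant first): 54 00 C6 52 B2 C6 0C EB.
In big-endian order the high byte comes first in memory.
So the memory order matches the most-significant-first order: 54 00 C6 52 B2 C6 0C EB.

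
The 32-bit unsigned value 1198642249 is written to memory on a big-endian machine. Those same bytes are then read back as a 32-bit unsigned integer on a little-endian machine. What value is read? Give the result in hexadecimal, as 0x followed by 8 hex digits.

0x49D47147

1198642249 in 32-bit hexadecimal is 0x4771D449.
Stored big-endian, the bytes at ascending addresses are 47 71 D4 49.
Read back as little-endian, the first byte is least significant, giving 0x49D47147.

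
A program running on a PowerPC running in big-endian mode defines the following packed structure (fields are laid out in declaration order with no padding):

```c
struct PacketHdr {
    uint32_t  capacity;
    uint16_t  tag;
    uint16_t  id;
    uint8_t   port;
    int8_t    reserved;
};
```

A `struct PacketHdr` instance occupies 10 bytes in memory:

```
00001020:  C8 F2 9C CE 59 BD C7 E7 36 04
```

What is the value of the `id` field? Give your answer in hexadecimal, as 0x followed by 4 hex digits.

0xC7E7

`id` follows `capacity` (4 B), `tag` (2 B), so it starts at offset 4 + 2 = 6 and occupies 2 bytes.
Bytes at offsets 6..7: C7 E7.
In big-endian order the high byte comes first in memory.
The bytes are already most-significant first: 0xC7E7.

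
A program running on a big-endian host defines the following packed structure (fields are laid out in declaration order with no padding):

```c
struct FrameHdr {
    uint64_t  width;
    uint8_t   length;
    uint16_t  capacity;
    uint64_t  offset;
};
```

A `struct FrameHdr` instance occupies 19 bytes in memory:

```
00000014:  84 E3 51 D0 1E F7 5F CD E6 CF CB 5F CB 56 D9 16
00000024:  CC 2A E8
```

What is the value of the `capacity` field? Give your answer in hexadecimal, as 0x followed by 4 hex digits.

0xCFCB

`capacity` follows `width` (8 B), `length` (1 B), so it starts at offset 8 + 1 = 9 and occupies 2 bytes.
Bytes at offsets 9..10: CF CB.
In big-endian order the high byte comes first in memory.
The bytes are already most-significant first: 0xCFCB.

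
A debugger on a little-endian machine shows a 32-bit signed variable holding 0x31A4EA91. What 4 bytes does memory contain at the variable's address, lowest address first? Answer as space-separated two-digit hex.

91 EA A4 31

Split into bytes (most-significant first): 31 A4 EA 91.
Little-endian stores the least-significant byte at the lowest address.
So at ascending addresses the bytes are 91 EA A4 31.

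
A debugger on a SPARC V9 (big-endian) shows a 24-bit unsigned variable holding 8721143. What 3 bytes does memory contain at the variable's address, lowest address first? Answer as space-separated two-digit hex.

8721143 in hexadecimal, padded to 24 bits, is 0x8512F7.
Split into bytes (most-significant first): 85 12 F7.
In big-endian order the high byte comes first in memory.
So the memory order matches the most-significant-first order: 85 12 F7.

85 12 F7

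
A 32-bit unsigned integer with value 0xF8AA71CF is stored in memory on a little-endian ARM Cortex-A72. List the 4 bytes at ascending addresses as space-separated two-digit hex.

CF 71 AA F8

Split into bytes (most-significant first): F8 AA 71 CF.
In little-endian order the low byte comes first in memory.
So at ascending addresses the bytes are CF 71 AA F8.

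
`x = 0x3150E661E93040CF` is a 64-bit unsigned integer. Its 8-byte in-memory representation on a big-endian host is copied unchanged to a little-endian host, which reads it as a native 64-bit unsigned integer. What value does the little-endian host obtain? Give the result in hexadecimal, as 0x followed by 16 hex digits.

Stored big-endian, the bytes at ascending addresses are 31 50 E6 61 E9 30 40 CF.
Read back as little-endian, the first byte is least significant, giving 0xCF4030E961E65031.

0xCF4030E961E65031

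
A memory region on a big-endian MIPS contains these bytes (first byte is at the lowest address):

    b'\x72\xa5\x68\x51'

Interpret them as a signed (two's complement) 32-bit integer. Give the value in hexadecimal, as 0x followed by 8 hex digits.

0x72A56851

Big-endian stores the most-significant byte at the lowest address.
The bytes are already most-significant first: 0x72A56851.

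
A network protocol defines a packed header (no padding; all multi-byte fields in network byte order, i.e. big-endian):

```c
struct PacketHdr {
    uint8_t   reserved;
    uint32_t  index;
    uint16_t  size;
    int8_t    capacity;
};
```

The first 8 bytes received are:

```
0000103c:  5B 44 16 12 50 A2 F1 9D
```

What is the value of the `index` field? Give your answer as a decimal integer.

`index` follows `reserved` (1 byte), so it starts at byte offset 1 and occupies 4 bytes.
Bytes at offsets 1..4: 44 16 12 50.
Big-endian: lowest address holds the most-significant byte.
The bytes are already most-significant first: 0x44161250.
0x44161250 = 1142297168.

1142297168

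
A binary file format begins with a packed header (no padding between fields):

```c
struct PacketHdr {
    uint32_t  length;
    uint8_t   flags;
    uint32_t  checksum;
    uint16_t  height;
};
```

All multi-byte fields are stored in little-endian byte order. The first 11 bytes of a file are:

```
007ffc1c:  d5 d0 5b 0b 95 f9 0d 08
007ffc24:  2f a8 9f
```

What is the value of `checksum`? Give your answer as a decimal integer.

789057017

`checksum` follows `length` (4 B), `flags` (1 B), so it starts at offset 4 + 1 = 5 and occupies 4 bytes.
Bytes at offsets 5..8: F9 0D 08 2F.
Little-endian stores the least-significant byte at the lowest address.
Reassemble most-significant byte first: 2F 08 0D F9 → 0x2F080DF9.
0x2F080DF9 = 789057017.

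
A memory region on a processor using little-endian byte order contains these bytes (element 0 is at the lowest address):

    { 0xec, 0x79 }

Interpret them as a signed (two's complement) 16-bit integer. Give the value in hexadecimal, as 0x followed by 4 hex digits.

0x79EC

Little-endian stores the least-significant byte at the lowest address.
Reassemble most-significant byte first: 79 EC → 0x79EC.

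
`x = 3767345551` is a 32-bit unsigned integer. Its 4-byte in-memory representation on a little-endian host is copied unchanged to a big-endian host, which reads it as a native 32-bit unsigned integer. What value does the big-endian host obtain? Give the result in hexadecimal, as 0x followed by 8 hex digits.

3767345551 in 32-bit hexadecimal is 0xE08D218F.
Stored little-endian, the bytes at ascending addresses are 8F 21 8D E0.
Read back as big-endian, the last byte is least significant, giving 0x8F218DE0.

0x8F218DE0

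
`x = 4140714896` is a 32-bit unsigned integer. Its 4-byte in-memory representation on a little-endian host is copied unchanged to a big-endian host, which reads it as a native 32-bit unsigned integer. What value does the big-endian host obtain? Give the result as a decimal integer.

4140714896 in 32-bit hexadecimal is 0xF6CE4B90.
Stored little-endian, the bytes at ascending addresses are 90 4B CE F6.
Read back as big-endian, the last byte is least significant, giving 0x904BCEF6.
0x904BCEF6 = 2420887286.

2420887286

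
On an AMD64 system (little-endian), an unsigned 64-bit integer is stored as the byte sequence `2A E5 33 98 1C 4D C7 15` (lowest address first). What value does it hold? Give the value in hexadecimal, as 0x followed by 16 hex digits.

In little-endian order the low byte comes first in memory.
Reassemble most-significant byte first: 15 C7 4D 1C 98 33 E5 2A → 0x15C74D1C9833E52A.

0x15C74D1C9833E52A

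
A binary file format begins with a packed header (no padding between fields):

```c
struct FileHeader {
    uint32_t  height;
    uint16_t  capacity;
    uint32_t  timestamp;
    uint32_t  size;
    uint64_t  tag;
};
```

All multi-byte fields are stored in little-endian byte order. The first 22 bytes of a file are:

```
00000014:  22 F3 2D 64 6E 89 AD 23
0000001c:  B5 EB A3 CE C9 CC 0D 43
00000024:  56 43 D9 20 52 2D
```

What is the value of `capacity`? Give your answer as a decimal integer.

35182

`capacity` follows `height` (4 bytes), so it starts at byte offset 4 and occupies 2 bytes.
Bytes at offsets 4..5: 6E 89.
Little-endian: lowest address holds the least-significant byte.
Reassemble most-significant byte first: 89 6E → 0x896E.
0x896E = 35182.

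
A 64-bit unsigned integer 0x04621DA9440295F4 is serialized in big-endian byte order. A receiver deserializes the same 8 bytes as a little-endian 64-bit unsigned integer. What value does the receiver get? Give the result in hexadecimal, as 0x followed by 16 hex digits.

Stored big-endian, the bytes at ascending addresses are 04 62 1D A9 44 02 95 F4.
Read back as little-endian, the first byte is least significant, giving 0xF4950244A91D6204.

0xF4950244A91D6204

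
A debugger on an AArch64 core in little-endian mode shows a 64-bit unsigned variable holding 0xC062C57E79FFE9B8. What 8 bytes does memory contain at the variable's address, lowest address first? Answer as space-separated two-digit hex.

Split into bytes (most-significant first): C0 62 C5 7E 79 FF E9 B8.
In little-endian order the low byte comes first in memory.
So at ascending addresses the bytes are B8 E9 FF 79 7E C5 62 C0.

B8 E9 FF 79 7E C5 62 C0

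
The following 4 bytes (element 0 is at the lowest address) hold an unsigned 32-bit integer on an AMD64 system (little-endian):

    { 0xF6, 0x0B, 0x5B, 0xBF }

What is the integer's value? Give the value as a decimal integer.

3210415094

Little-endian stores the least-significant byte at the lowest address.
Reassemble most-significant byte first: BF 5B 0B F6 → 0xBF5B0BF6.
0xBF5B0BF6 = 3210415094.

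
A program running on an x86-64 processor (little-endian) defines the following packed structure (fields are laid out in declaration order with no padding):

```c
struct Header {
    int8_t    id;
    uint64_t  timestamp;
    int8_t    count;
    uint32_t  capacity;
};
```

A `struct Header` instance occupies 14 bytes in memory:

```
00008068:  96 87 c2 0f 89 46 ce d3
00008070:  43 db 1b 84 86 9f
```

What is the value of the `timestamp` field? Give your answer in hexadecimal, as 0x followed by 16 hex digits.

`timestamp` follows `id` (1 byte), so it starts at byte offset 1 and occupies 8 bytes.
Bytes at offsets 1..8: 87 C2 0F 89 46 CE D3 43.
Little-endian stores the least-significant byte at the lowest address.
Reassemble most-significant byte first: 43 D3 CE 46 89 0F C2 87 → 0x43D3CE46890FC287.

0x43D3CE46890FC287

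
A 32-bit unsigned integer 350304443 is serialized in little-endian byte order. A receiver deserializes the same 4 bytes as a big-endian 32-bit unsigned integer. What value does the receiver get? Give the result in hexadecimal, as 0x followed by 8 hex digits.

350304443 in 32-bit hexadecimal is 0x14E138BB.
Stored little-endian, the bytes at ascending addresses are BB 38 E1 14.
Read back as big-endian, the last byte is least significant, giving 0xBB38E114.

0xBB38E114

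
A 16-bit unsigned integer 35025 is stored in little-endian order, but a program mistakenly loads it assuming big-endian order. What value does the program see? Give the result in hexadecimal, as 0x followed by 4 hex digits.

35025 in 16-bit hexadecimal is 0x88D1.
Stored little-endian, the bytes at ascending addresses are D1 88.
Read back as big-endian, the last byte is least significant, giving 0xD188.

0xD188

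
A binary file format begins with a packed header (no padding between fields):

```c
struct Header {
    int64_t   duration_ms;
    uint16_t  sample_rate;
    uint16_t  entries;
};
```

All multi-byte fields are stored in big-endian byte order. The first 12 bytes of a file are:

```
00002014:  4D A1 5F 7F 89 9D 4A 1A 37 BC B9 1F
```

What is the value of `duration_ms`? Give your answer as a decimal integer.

5593857213545138714

`duration_ms` is the first field, at byte offset 0, occupying 8 bytes.
Bytes at offsets 0..7: 4D A1 5F 7F 89 9D 4A 1A.
Big-endian stores the most-significant byte at the lowest address.
The bytes are already most-significant first: 0x4DA15F7F899D4A1A.
0x4DA15F7F899D4A1A = 5593857213545138714.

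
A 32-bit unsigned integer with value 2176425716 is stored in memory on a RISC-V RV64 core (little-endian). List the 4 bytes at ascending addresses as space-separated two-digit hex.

2176425716 in hexadecimal, padded to 32 bits, is 0x81B99EF4.
Split into bytes (most-significant first): 81 B9 9E F4.
Little-endian: lowest address holds the least-significant byte.
So at ascending addresses the bytes are F4 9E B9 81.

F4 9E B9 81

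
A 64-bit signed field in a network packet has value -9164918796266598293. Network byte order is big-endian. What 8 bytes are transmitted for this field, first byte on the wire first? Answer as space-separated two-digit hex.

80 CF AA E9 A1 3A 90 6B

Two's complement of -9164918796266598293 in 64 bits: 9164918796266598293 = 0x7F3055165EC56F95; invert → 0x80CFAAE9A13A906A; add 1 → 0x80CFAAE9A13A906B.
Split into bytes (most-significant first): 80 CF AA E9 A1 3A 90 6B.
Big-endian stores the most-significant byte at the lowest address.
So the memory order matches the most-significant-first order: 80 CF AA E9 A1 3A 90 6B.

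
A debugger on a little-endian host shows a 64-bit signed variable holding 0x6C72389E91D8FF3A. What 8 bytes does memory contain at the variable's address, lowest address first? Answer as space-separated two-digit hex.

Split into bytes (most-significant first): 6C 72 38 9E 91 D8 FF 3A.
Little-endian: lowest address holds the least-significant byte.
So at ascending addresses the bytes are 3A FF D8 91 9E 38 72 6C.

3A FF D8 91 9E 38 72 6C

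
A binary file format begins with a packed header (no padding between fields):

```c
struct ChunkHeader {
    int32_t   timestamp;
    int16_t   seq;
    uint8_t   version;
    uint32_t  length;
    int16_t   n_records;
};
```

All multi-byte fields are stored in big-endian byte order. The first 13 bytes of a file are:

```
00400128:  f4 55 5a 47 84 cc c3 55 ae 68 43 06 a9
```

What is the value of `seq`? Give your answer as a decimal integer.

`seq` follows `timestamp` (4 bytes), so it starts at byte offset 4 and occupies 2 bytes.
Bytes at offsets 4..5: 84 CC.
In big-endian order the high byte comes first in memory.
The bytes are already most-significant first: 0x84CC.
Top bit is set, so as a signed 16-bit value this is 0x84CC − 2^16 = -31540.

-31540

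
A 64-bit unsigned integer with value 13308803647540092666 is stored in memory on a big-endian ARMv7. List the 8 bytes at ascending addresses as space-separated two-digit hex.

B8 B2 5E 67 85 0C DE FA

13308803647540092666 in hexadecimal, padded to 64 bits, is 0xB8B25E67850CDEFA.
Split into bytes (most-significant first): B8 B2 5E 67 85 0C DE FA.
Big-endian stores the most-significant byte at the lowest address.
So the memory order matches the most-significant-first order: B8 B2 5E 67 85 0C DE FA.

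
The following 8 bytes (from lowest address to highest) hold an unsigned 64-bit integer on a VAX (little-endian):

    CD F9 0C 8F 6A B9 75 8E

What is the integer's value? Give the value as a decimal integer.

10265314792978577869

Little-endian: lowest address holds the least-significant byte.
Reassemble most-significant byte first: 8E 75 B9 6A 8F 0C F9 CD → 0x8E75B96A8F0CF9CD.
0x8E75B96A8F0CF9CD = 10265314792978577869.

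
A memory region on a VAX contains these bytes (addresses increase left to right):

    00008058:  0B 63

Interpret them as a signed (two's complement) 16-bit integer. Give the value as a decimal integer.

25355

In little-endian order the low byte comes first in memory.
Reassemble most-significant byte first: 63 0B → 0x630B.
0x630B = 25355.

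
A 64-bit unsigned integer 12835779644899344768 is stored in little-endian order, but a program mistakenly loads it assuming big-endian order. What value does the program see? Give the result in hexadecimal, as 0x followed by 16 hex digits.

12835779644899344768 in 64-bit hexadecimal is 0xB221D994856A4180.
Stored little-endian, the bytes at ascending addresses are 80 41 6A 85 94 D9 21 B2.
Read back as big-endian, the last byte is least significant, giving 0x80416A8594D921B2.

0x80416A8594D921B2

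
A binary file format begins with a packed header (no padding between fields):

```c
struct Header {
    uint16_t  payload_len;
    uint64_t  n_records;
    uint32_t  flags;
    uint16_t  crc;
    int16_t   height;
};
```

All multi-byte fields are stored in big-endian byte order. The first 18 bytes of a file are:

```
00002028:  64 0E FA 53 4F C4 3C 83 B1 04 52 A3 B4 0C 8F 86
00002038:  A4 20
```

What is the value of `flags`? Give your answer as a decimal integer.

`flags` follows `payload_len` (2 B), `n_records` (8 B), so it starts at offset 2 + 8 = 10 and occupies 4 bytes.
Bytes at offsets 10..13: 52 A3 B4 0C.
Big-endian: lowest address holds the most-significant byte.
The bytes are already most-significant first: 0x52A3B40C.
0x52A3B40C = 1386460172.

1386460172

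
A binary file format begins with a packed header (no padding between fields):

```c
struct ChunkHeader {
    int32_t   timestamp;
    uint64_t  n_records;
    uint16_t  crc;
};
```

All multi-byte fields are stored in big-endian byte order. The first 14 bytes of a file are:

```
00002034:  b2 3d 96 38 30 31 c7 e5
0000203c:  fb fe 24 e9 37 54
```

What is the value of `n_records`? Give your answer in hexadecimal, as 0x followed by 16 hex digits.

0x3031C7E5FBFE24E9

`n_records` follows `timestamp` (4 bytes), so it starts at byte offset 4 and occupies 8 bytes.
Bytes at offsets 4..11: 30 31 C7 E5 FB FE 24 E9.
Big-endian: lowest address holds the most-significant byte.
The bytes are already most-significant first: 0x3031C7E5FBFE24E9.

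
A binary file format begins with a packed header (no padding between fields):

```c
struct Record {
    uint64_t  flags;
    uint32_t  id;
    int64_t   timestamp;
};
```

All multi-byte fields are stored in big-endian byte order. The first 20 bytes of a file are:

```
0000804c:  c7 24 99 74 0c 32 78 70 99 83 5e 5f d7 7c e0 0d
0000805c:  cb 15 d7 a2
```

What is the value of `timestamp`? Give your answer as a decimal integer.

`timestamp` follows `flags` (8 B), `id` (4 B), so it starts at offset 8 + 4 = 12 and occupies 8 bytes.
Bytes at offsets 12..19: D7 7C E0 0D CB 15 D7 A2.
In big-endian order the high byte comes first in memory.
The bytes are already most-significant first: 0xD77CE00DCB15D7A2.
Top bit is set, so as a signed 64-bit value this is 0xD77CE00DCB15D7A2 − 2^64 = -2919212108596521054.

-2919212108596521054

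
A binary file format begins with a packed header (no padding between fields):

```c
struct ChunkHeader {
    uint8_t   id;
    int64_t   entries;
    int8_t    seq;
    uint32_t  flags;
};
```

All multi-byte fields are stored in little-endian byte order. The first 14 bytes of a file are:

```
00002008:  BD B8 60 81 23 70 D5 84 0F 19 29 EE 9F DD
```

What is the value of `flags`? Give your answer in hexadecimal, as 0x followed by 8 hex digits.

0xDD9FEE29

`flags` follows `id` (1 B), `entries` (8 B), `seq` (1 B), so it starts at offset 1 + 8 + 1 = 10 and occupies 4 bytes.
Bytes at offsets 10..13: 29 EE 9F DD.
Little-endian: lowest address holds the least-significant byte.
Reassemble most-significant byte first: DD 9F EE 29 → 0xDD9FEE29.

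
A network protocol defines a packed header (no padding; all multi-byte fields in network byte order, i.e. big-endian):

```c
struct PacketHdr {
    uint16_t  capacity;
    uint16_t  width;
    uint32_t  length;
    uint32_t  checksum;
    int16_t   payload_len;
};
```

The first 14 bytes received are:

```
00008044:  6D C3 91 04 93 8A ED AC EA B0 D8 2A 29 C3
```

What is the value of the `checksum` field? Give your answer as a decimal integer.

`checksum` follows `capacity` (2 B), `width` (2 B), `length` (4 B), so it starts at offset 2 + 2 + 4 = 8 and occupies 4 bytes.
Bytes at offsets 8..11: EA B0 D8 2A.
Big-endian stores the most-significant byte at the lowest address.
The bytes are already most-significant first: 0xEAB0D82A.
0xEAB0D82A = 3937458218.

3937458218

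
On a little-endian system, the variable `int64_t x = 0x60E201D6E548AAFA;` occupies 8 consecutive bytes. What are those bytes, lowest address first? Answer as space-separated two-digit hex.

FA AA 48 E5 D6 01 E2 60

Split into bytes (most-significant first): 60 E2 01 D6 E5 48 AA FA.
Little-endian stores the least-significant byte at the lowest address.
So at ascending addresses the bytes are FA AA 48 E5 D6 01 E2 60.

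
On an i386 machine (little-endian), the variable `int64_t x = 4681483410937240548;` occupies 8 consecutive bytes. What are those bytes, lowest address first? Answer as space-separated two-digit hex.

E4 5B CC D2 5B F8 F7 40

4681483410937240548 in hexadecimal, padded to 64 bits, is 0x40F7F85BD2CC5BE4.
Split into bytes (most-significant first): 40 F7 F8 5B D2 CC 5B E4.
Little-endian: lowest address holds the least-significant byte.
So at ascending addresses the bytes are E4 5B CC D2 5B F8 F7 40.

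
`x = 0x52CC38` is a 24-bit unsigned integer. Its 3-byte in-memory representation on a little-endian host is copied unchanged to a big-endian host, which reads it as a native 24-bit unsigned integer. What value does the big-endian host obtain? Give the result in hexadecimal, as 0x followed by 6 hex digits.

0x38CC52

Stored little-endian, the bytes at ascending addresses are 38 CC 52.
Read back as big-endian, the last byte is least significant, giving 0x38CC52.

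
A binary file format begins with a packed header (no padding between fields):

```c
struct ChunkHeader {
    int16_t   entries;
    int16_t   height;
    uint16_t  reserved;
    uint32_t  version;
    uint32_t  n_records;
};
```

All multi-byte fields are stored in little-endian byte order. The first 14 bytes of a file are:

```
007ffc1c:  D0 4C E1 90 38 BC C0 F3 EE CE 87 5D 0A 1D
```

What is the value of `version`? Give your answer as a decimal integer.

3471766464

`version` follows `entries` (2 B), `height` (2 B), `reserved` (2 B), so it starts at offset 2 + 2 + 2 = 6 and occupies 4 bytes.
Bytes at offsets 6..9: C0 F3 EE CE.
Little-endian stores the least-significant byte at the lowest address.
Reassemble most-significant byte first: CE EE F3 C0 → 0xCEEEF3C0.
0xCEEEF3C0 = 3471766464.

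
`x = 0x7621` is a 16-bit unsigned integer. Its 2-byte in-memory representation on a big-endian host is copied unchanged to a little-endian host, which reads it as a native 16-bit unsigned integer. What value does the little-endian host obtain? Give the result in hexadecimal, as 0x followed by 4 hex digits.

0x2176

Stored big-endian, the bytes at ascending addresses are 76 21.
Read back as little-endian, the first byte is least significant, giving 0x2176.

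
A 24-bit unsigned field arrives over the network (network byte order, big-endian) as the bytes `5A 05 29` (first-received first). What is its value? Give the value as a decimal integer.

Big-endian: lowest address holds the most-significant byte.
The bytes are already most-significant first: 0x5A0529.
0x5A0529 = 5899561.

5899561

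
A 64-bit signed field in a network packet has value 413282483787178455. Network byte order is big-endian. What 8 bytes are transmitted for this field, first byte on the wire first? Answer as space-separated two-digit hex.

05 BC 46 3A B6 06 A1 D7

413282483787178455 in hexadecimal, padded to 64 bits, is 0x05BC463AB606A1D7.
Split into bytes (most-significant first): 05 BC 46 3A B6 06 A1 D7.
In big-endian order the high byte comes first in memory.
So the memory order matches the most-significant-first order: 05 BC 46 3A B6 06 A1 D7.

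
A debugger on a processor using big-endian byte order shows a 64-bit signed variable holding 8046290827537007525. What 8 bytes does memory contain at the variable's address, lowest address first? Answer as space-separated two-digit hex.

6F AA 2A E0 66 D3 C3 A5

8046290827537007525 in hexadecimal, padded to 64 bits, is 0x6FAA2AE066D3C3A5.
Split into bytes (most-significant first): 6F AA 2A E0 66 D3 C3 A5.
Big-endian: lowest address holds the most-significant byte.
So the memory order matches the most-significant-first order: 6F AA 2A E0 66 D3 C3 A5.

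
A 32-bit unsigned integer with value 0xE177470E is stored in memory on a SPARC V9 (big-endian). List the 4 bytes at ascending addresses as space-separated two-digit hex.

Split into bytes (most-significant first): E1 77 47 0E.
In big-endian order the high byte comes first in memory.
So the memory order matches the most-significant-first order: E1 77 47 0E.

E1 77 47 0E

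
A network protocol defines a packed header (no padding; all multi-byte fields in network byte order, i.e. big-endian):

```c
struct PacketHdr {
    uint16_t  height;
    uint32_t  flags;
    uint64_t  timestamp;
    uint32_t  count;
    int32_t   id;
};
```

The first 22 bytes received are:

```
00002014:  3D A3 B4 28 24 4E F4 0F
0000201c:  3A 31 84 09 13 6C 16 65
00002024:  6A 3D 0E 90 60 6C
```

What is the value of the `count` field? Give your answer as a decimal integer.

`count` follows `height` (2 B), `flags` (4 B), `timestamp` (8 B), so it starts at offset 2 + 4 + 8 = 14 and occupies 4 bytes.
Bytes at offsets 14..17: 16 65 6A 3D.
Big-endian: lowest address holds the most-significant byte.
The bytes are already most-significant first: 0x16656A3D.
0x16656A3D = 375745085.

375745085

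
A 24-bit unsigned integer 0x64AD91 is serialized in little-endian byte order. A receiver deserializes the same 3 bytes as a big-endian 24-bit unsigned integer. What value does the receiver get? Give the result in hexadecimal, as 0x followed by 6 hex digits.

Stored little-endian, the bytes at ascending addresses are 91 AD 64.
Read back as big-endian, the last byte is least significant, giving 0x91AD64.

0x91AD64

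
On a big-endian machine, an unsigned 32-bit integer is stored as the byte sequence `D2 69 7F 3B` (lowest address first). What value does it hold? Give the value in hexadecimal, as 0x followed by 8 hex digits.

Big-endian stores the most-significant byte at the lowest address.
The bytes are already most-significant first: 0xD2697F3B.

0xD2697F3B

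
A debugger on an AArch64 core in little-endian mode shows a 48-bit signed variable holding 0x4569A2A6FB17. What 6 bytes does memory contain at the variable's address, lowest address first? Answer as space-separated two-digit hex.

Split into bytes (most-significant first): 45 69 A2 A6 FB 17.
Little-endian stores the least-significant byte at the lowest address.
So at ascending addresses the bytes are 17 FB A6 A2 69 45.

17 FB A6 A2 69 45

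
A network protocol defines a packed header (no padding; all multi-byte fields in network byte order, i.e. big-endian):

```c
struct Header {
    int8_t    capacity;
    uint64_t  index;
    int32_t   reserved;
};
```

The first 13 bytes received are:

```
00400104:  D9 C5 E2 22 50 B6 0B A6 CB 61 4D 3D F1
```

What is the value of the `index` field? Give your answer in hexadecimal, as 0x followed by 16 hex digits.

0xC5E22250B60BA6CB

`index` follows `capacity` (1 byte), so it starts at byte offset 1 and occupies 8 bytes.
Bytes at offsets 1..8: C5 E2 22 50 B6 0B A6 CB.
In big-endian order the high byte comes first in memory.
The bytes are already most-significant first: 0xC5E22250B60BA6CB.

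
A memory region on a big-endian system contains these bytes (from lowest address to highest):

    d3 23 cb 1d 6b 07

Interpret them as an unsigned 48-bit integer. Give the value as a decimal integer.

In big-endian order the high byte comes first in memory.
The bytes are already most-significant first: 0xD323CB1D6B07.
0xD323CB1D6B07 = 232150685018887.

232150685018887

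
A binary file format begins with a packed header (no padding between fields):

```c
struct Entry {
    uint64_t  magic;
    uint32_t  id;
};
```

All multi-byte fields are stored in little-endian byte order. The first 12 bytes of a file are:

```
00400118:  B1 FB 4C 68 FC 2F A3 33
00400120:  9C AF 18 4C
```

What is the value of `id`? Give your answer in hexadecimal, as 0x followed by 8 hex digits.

`id` follows `magic` (8 bytes), so it starts at byte offset 8 and occupies 4 bytes.
Bytes at offsets 8..11: 9C AF 18 4C.
Little-endian stores the least-significant byte at the lowest address.
Reassemble most-significant byte first: 4C 18 AF 9C → 0x4C18AF9C.

0x4C18AF9C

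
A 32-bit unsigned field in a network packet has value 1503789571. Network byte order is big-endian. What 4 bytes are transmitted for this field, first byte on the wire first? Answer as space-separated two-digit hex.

1503789571 in hexadecimal, padded to 32 bits, is 0x59A20203.
Split into bytes (most-significant first): 59 A2 02 03.
Big-endian: lowest address holds the most-significant byte.
So the memory order matches the most-significant-first order: 59 A2 02 03.

59 A2 02 03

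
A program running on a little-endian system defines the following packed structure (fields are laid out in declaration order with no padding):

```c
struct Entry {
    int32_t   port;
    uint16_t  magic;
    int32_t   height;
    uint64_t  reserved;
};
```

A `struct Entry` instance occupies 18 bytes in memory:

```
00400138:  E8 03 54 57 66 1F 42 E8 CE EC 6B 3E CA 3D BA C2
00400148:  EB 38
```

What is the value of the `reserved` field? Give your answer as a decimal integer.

4101585990807338603

`reserved` follows `port` (4 B), `magic` (2 B), `height` (4 B), so it starts at offset 4 + 2 + 4 = 10 and occupies 8 bytes.
Bytes at offsets 10..17: 6B 3E CA 3D BA C2 EB 38.
Little-endian stores the least-significant byte at the lowest address.
Reassemble most-significant byte first: 38 EB C2 BA 3D CA 3E 6B → 0x38EBC2BA3DCA3E6B.
0x38EBC2BA3DCA3E6B = 4101585990807338603.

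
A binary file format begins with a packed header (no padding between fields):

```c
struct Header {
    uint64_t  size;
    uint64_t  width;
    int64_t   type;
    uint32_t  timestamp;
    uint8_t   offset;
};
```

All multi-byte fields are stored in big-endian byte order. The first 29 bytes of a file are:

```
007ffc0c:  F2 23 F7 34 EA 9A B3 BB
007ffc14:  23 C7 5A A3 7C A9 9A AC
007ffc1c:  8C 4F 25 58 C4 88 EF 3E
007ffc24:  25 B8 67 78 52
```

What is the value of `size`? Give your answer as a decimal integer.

17448061188009800635

`size` is the first field, at byte offset 0, occupying 8 bytes.
Bytes at offsets 0..7: F2 23 F7 34 EA 9A B3 BB.
Big-endian: lowest address holds the most-significant byte.
The bytes are already most-significant first: 0xF223F734EA9AB3BB.
0xF223F734EA9AB3BB = 17448061188009800635.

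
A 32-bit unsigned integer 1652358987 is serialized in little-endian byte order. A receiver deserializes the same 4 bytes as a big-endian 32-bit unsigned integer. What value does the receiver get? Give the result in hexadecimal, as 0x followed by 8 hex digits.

1652358987 in 32-bit hexadecimal is 0x627CFF4B.
Stored little-endian, the bytes at ascending addresses are 4B FF 7C 62.
Read back as big-endian, the last byte is least significant, giving 0x4BFF7C62.

0x4BFF7C62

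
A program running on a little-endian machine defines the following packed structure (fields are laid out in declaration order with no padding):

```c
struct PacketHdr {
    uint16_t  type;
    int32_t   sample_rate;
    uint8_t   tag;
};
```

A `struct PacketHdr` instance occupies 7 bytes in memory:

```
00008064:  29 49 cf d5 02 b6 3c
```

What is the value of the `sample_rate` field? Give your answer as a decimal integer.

-1241328177

`sample_rate` follows `type` (2 bytes), so it starts at byte offset 2 and occupies 4 bytes.
Bytes at offsets 2..5: CF D5 02 B6.
Little-endian stores the least-significant byte at the lowest address.
Reassemble most-significant byte first: B6 02 D5 CF → 0xB602D5CF.
Top bit is set, so as a signed 32-bit value this is 0xB602D5CF − 2^32 = -1241328177.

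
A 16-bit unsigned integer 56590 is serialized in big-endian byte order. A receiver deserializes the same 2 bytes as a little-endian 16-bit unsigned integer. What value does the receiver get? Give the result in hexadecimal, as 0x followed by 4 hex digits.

0x0EDD

56590 in 16-bit hexadecimal is 0xDD0E.
Stored big-endian, the bytes at ascending addresses are DD 0E.
Read back as little-endian, the first byte is least significant, giving 0x0EDD.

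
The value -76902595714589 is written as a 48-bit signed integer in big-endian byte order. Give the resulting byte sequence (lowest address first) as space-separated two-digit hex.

BA 0E B8 19 A1 E3

Two's complement of -76902595714589 in 48 bits: 76902595714589 = 0x45F147E65E1D; invert → 0xBA0EB819A1E2; add 1 → 0xBA0EB819A1E3.
Split into bytes (most-significant first): BA 0E B8 19 A1 E3.
Big-endian: lowest address holds the most-significant byte.
So the memory order matches the most-significant-first order: BA 0E B8 19 A1 E3.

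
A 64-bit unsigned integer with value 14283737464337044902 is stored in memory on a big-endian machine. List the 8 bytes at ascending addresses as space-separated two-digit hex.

14283737464337044902 in hexadecimal, padded to 64 bits, is 0xC63A078B9ABF95A6.
Split into bytes (most-significant first): C6 3A 07 8B 9A BF 95 A6.
Big-endian stores the most-significant byte at the lowest address.
So the memory order matches the most-significant-first order: C6 3A 07 8B 9A BF 95 A6.

C6 3A 07 8B 9A BF 95 A6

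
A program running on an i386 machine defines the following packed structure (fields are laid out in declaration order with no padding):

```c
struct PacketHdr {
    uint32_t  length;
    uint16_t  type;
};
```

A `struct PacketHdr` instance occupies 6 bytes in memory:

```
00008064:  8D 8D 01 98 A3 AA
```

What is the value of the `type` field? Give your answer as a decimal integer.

43683

`type` follows `length` (4 bytes), so it starts at byte offset 4 and occupies 2 bytes.
Bytes at offsets 4..5: A3 AA.
Little-endian: lowest address holds the least-significant byte.
Reassemble most-significant byte first: AA A3 → 0xAAA3.
0xAAA3 = 43683.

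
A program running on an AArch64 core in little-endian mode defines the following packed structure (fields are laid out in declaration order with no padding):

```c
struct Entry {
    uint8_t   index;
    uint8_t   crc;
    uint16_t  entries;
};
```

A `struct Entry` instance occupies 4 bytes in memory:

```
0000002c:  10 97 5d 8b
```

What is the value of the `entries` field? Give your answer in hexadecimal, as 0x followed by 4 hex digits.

`entries` follows `index` (1 B), `crc` (1 B), so it starts at offset 1 + 1 = 2 and occupies 2 bytes.
Bytes at offsets 2..3: 5D 8B.
Little-endian: lowest address holds the least-significant byte.
Reassemble most-significant byte first: 8B 5D → 0x8B5D.

0x8B5D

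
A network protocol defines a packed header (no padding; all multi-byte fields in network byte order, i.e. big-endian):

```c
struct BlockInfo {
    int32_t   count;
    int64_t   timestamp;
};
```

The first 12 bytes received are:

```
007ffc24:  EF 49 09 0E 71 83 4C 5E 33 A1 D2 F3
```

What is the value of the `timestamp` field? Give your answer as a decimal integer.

`timestamp` follows `count` (4 bytes), so it starts at byte offset 4 and occupies 8 bytes.
Bytes at offsets 4..11: 71 83 4C 5E 33 A1 D2 F3.
Big-endian: lowest address holds the most-significant byte.
The bytes are already most-significant first: 0x71834C5E33A1D2F3.
0x71834C5E33A1D2F3 = 8179465315711832819.

8179465315711832819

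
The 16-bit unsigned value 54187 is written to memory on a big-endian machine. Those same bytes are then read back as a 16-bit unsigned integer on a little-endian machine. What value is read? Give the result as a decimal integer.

54187 in 16-bit hexadecimal is 0xD3AB.
Stored big-endian, the bytes at ascending addresses are D3 AB.
Read back as little-endian, the first byte is least significant, giving 0xABD3.
0xABD3 = 43987.

43987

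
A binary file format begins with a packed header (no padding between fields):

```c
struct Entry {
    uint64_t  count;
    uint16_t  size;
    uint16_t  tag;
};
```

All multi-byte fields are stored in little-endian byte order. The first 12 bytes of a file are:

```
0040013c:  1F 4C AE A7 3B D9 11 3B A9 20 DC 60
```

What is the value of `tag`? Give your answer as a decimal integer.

`tag` follows `count` (8 B), `size` (2 B), so it starts at offset 8 + 2 = 10 and occupies 2 bytes.
Bytes at offsets 10..11: DC 60.
In little-endian order the low byte comes first in memory.
Reassemble most-significant byte first: 60 DC → 0x60DC.
0x60DC = 24796.

24796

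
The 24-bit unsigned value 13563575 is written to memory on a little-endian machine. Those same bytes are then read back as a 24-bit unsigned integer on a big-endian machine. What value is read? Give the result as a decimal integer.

12056270

13563575 in 24-bit hexadecimal is 0xCEF6B7.
Stored little-endian, the bytes at ascending addresses are B7 F6 CE.
Read back as big-endian, the last byte is least significant, giving 0xB7F6CE.
0xB7F6CE = 12056270.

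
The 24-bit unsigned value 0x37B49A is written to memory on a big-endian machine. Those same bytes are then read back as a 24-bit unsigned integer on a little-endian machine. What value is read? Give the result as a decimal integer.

10138679

Stored big-endian, the bytes at ascending addresses are 37 B4 9A.
Read back as little-endian, the first byte is least significant, giving 0x9AB437.
0x9AB437 = 10138679.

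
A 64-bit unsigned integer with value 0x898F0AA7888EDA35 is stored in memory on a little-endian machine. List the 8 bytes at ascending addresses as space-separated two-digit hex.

35 DA 8E 88 A7 0A 8F 89

Split into bytes (most-significant first): 89 8F 0A A7 88 8E DA 35.
Little-endian: lowest address holds the least-significant byte.
So at ascending addresses the bytes are 35 DA 8E 88 A7 0A 8F 89.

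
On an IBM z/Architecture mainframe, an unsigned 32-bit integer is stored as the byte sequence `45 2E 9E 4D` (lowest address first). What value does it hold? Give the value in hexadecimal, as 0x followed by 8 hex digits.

In big-endian order the high byte comes first in memory.
The bytes are already most-significant first: 0x452E9E4D.

0x452E9E4D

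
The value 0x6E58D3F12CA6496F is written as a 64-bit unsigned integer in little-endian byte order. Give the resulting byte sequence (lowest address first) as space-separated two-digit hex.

6F 49 A6 2C F1 D3 58 6E

Split into bytes (most-significant first): 6E 58 D3 F1 2C A6 49 6F.
Little-endian stores the least-significant byte at the lowest address.
So at ascending addresses the bytes are 6F 49 A6 2C F1 D3 58 6E.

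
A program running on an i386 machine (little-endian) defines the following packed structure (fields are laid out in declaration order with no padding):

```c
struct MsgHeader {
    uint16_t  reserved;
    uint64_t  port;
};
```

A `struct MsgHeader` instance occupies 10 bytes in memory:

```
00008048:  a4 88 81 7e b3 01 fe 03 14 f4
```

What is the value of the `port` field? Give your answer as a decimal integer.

`port` follows `reserved` (2 bytes), so it starts at byte offset 2 and occupies 8 bytes.
Bytes at offsets 2..9: 81 7E B3 01 FE 03 14 F4.
Little-endian: lowest address holds the least-significant byte.
Reassemble most-significant byte first: F4 14 03 FE 01 B3 7E 81 → 0xF41403FE01B37E81.
0xF41403FE01B37E81 = 17587686834273746561.

17587686834273746561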